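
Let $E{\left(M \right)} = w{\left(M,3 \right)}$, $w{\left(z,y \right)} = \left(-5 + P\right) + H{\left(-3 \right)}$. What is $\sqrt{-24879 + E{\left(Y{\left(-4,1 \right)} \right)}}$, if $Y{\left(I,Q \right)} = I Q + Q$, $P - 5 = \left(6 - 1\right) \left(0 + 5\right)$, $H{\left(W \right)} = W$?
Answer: $i \sqrt{24857} \approx 157.66 i$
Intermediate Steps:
$P = 30$ ($P = 5 + \left(6 - 1\right) \left(0 + 5\right) = 5 + 5 \cdot 5 = 5 + 25 = 30$)
$w{\left(z,y \right)} = 22$ ($w{\left(z,y \right)} = \left(-5 + 30\right) - 3 = 25 - 3 = 22$)
$Y{\left(I,Q \right)} = Q + I Q$
$E{\left(M \right)} = 22$
$\sqrt{-24879 + E{\left(Y{\left(-4,1 \right)} \right)}} = \sqrt{-24879 + 22} = \sqrt{-24857} = i \sqrt{24857}$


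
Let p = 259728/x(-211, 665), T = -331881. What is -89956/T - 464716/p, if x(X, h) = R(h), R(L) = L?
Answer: -1220712608183/1026176052 ≈ -1189.6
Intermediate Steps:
x(X, h) = h
p = 37104/95 (p = 259728/665 = 259728*(1/665) = 37104/95 ≈ 390.57)
-89956/T - 464716/p = -89956/(-331881) - 464716/37104/95 = -89956*(-1/331881) - 464716*95/37104 = 89956/331881 - 11037005/9276 = -1220712608183/1026176052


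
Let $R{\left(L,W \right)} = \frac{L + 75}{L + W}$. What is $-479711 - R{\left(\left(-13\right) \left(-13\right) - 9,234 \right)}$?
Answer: $- \frac{189006369}{394} \approx -4.7971 \cdot 10^{5}$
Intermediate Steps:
$R{\left(L,W \right)} = \frac{75 + L}{L + W}$
$-479711 - R{\left(\left(-13\right) \left(-13\right) - 9,234 \right)} = -479711 - \frac{75 - -160}{\left(\left(-13\right) \left(-13\right) - 9\right) + 234} = -479711 - \frac{75 + \left(169 - 9\right)}{\left(169 - 9\right) + 234} = -479711 - \frac{75 + 160}{160 + 234} = -479711 - \frac{1}{394} \cdot 235 = -479711 - \frac{235}{394} = - \frac{189006369}{394}$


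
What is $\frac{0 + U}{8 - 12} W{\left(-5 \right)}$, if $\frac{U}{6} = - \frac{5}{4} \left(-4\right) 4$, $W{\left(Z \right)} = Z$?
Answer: $150$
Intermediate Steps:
$U = 120$ ($U = 6 - \frac{5}{4} \left(-4\right) 4 = 6 \left(-5\right) \frac{1}{4} \left(-4\right) 4 = 6 \left(- \frac{5}{4}\right) \left(-4\right) 4 = 6 \cdot 5 \cdot 4 = 6 \cdot 20 = 120$)
$\frac{0 + U}{8 - 12} W{\left(-5 \right)} = \frac{0 + 120}{8 - 12} \left(-5\right) = \frac{120}{-4} \left(-5\right) = 120 \left(- \frac{1}{4}\right) \left(-5\right) = \left(-30\right) \left(-5\right) = 150$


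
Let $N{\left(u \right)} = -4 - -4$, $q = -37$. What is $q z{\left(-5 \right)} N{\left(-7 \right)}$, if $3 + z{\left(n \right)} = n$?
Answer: $0$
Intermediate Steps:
$z{\left(n \right)} = -3 + n$
$N{\left(u \right)} = 0$ ($N{\left(u \right)} = -4 + 4 = 0$)
$q z{\left(-5 \right)} N{\left(-7 \right)} = - 37 \left(-3 - 5\right) 0 = \left(-37\right) \left(-8\right) 0 = 296 \cdot 0 = 0$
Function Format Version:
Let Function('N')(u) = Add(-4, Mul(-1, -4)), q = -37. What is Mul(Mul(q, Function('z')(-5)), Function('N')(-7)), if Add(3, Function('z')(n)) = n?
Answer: 0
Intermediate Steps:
Function('z')(n) = Add(-3, n)
Function('N')(u) = 0 (Function('N')(u) = Add(-4, 4) = 0)
Mul(Mul(q, Function('z')(-5)), Function('N')(-7)) = Mul(Mul(-37, Add(-3, -5)), 0) = Mul(Mul(-37, -8), 0) = Mul(296, 0) = 0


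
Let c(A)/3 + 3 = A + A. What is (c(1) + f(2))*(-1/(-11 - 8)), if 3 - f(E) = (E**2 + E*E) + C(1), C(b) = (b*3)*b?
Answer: -11/19 ≈ -0.57895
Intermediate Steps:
c(A) = -9 + 6*A (c(A) = -9 + 3*(A + A) = -9 + 3*(2*A) = -9 + 6*A)
C(b) = 3*b**2 (C(b) = (3*b)*b = 3*b**2)
f(E) = -2*E**2 (f(E) = 3 - ((E**2 + E*E) + 3*1**2) = 3 - ((E**2 + E**2) + 3*1) = 3 - (2*E**2 + 3) = 3 - (3 + 2*E**2) = 3 + (-3 - 2*E**2) = -2*E**2)
(c(1) + f(2))*(-1/(-11 - 8)) = ((-9 + 6*1) - 2*2**2)*(-1/(-11 - 8)) = ((-9 + 6) - 2*4)*(-1/(-19)) = (-3 - 8)*(-1*(-1/19)) = -11*1/19 = -11/19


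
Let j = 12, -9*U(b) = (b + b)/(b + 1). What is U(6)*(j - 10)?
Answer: -8/21 ≈ -0.38095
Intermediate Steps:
U(b) = -2*b/(9*(1 + b)) (U(b) = -(b + b)/(9*(b + 1)) = -2*b/(9*(1 + b)))
U(6)*(j - 10) = (-2*6/(9 + 9*6))*(12 - 10) = -2*6/(9 + 54)*2 = -2*6/63*2 = -2*6*1/63*2 = -4/21*2 = -8/21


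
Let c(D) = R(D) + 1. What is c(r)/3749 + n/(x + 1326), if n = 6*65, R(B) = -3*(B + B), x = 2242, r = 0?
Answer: 732839/6688216 ≈ 0.10957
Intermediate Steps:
R(B) = -6*B
n = 390
c(D) = 1 - 6*D (c(D) = -6*D + 1 = 1 - 6*D)
c(r)/3749 + n/(x + 1326) = (1 - 6*0)/3749 + 390/(2242 + 1326) = (1 + 0)*(1/3749) + 390/3568 = 1*(1/3749) + 390*(1/3568) = 1/3749 + 195/1784 = 732839/6688216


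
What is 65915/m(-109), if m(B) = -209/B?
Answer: 7184735/209 ≈ 34377.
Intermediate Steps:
65915/m(-109) = 65915/((-209/(-109))) = 65915/((-209*(-1/109))) = 65915/(209/109) = 65915*(109/209) = 7184735/209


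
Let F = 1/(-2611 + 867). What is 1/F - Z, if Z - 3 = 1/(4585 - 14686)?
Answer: -17646446/10101 ≈ -1747.0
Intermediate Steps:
F = -1/1744 (F = 1/(-1744) = -1/1744 ≈ -0.00057339)
Z = 30302/10101 (Z = 3 + 1/(4585 - 14686) = 3 + 1/(-10101) = 3 - 1/10101 = 30302/10101 ≈ 2.9999)
1/F - Z = 1/(-1/1744) - 1*30302/10101 = -1744 - 30302/10101 = -17646446/10101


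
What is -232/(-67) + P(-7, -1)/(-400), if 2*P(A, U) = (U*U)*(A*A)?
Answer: 182317/53600 ≈ 3.4014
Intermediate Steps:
P(A, U) = A²*U²/2 (P(A, U) = ((U*U)*(A*A))/2 = (U²*A²)/2 = (A²*U²)/2 = A²*U²/2)
-232/(-67) + P(-7, -1)/(-400) = -232/(-67) + ((½)*(-7)²*(-1)²)/(-400) = -232*(-1/67) + ((½)*49*1)*(-1/400) = 232/67 + (49/2)*(-1/400) = 232/67 - 49/800 = 182317/53600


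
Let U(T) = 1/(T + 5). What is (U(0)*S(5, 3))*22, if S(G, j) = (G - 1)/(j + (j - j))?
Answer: 88/15 ≈ 5.8667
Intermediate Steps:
S(G, j) = (-1 + G)/j (S(G, j) = (-1 + G)/(j + 0) = (-1 + G)/j)
U(T) = 1/(5 + T)
(U(0)*S(5, 3))*22 = (((-1 + 5)/3)/(5 + 0))*22 = (((1/3)*4)/5)*22 = ((1/5)*(4/3))*22 = (4/15)*22 = 88/15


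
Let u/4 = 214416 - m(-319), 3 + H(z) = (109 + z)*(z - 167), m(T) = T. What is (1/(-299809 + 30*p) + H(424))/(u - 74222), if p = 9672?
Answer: 120154611/688340362 ≈ 0.17456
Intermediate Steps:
H(z) = -3 + (-167 + z)*(109 + z) (H(z) = -3 + (109 + z)*(z - 167) = -3 + (109 + z)*(-167 + z) = -3 + (-167 + z)*(109 + z))
u = 858940 (u = 4*(214416 - 1*(-319)) = 4*(214416 + 319) = 4*214735 = 858940)
(1/(-299809 + 30*p) + H(424))/(u - 74222) = (1/(-299809 + 30*9672) + (-18206 + 424**2 - 58*424))/(858940 - 74222) = (1/(-299809 + 290160) + (-18206 + 179776 - 24592))/784718 = (1/(-9649) + 136978)*(1/784718) = (-1/9649 + 136978)*(1/784718) = (1321700721/9649)*(1/784718) = 120154611/688340362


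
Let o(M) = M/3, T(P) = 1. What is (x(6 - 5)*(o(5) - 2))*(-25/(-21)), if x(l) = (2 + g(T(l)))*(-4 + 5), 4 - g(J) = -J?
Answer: -25/9 ≈ -2.7778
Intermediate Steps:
o(M) = M/3 (o(M) = M*(1/3) = M/3)
g(J) = 4 + J (g(J) = 4 - (-1)*J = 4 + J)
x(l) = 7 (x(l) = (2 + (4 + 1))*(-4 + 5) = (2 + 5)*1 = 7*1 = 7)
(x(6 - 5)*(o(5) - 2))*(-25/(-21)) = (7*((1/3)*5 - 2))*(-25/(-21)) = (7*(5/3 - 2))*(-25*(-1/21)) = (7*(-1/3))*(25/21) = -7/3*25/21 = -25/9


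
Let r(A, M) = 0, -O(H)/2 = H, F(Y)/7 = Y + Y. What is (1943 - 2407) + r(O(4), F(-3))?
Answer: -464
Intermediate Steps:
F(Y) = 14*Y (F(Y) = 7*(Y + Y) = 7*(2*Y) = 14*Y)
O(H) = -2*H
(1943 - 2407) + r(O(4), F(-3)) = (1943 - 2407) + 0 = -464 + 0 = -464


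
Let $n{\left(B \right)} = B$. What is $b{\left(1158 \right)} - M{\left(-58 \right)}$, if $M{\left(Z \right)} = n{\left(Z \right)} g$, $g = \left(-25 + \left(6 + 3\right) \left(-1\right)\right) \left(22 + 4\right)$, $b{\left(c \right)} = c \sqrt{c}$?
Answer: $-51272 + 1158 \sqrt{1158} \approx -11866.0$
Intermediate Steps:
$b{\left(c \right)} = c^{\frac{3}{2}}$
$g = -884$ ($g = \left(-25 + 9 \left(-1\right)\right) 26 = \left(-25 - 9\right) 26 = \left(-34\right) 26 = -884$)
$M{\left(Z \right)} = - 884 Z$ ($M{\left(Z \right)} = Z \left(-884\right) = - 884 Z$)
$b{\left(1158 \right)} - M{\left(-58 \right)} = 1158^{\frac{3}{2}} - \left(-884\right) \left(-58\right) = 1158 \sqrt{1158} - 51272 = -51272 + 1158 \sqrt{1158}$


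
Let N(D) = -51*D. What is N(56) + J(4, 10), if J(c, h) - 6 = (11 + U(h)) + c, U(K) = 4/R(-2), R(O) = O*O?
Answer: -2834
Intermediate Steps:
R(O) = O²
U(K) = 1 (U(K) = 4/((-2)²) = 4/4 = 4*(¼) = 1)
J(c, h) = 18 + c (J(c, h) = 6 + ((11 + 1) + c) = 6 + (12 + c) = 18 + c)
N(56) + J(4, 10) = -51*56 + (18 + 4) = -2856 + 22 = -2834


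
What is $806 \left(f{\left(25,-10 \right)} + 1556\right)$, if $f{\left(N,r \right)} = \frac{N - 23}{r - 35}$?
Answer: $\frac{56434508}{45} \approx 1.2541 \cdot 10^{6}$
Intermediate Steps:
$f{\left(N,r \right)} = \frac{-23 + N}{-35 + r}$
$806 \left(f{\left(25,-10 \right)} + 1556\right) = 806 \left(\frac{-23 + 25}{-35 - 10} + 1556\right) = 806 \left(\frac{1}{-45} \cdot 2 + 1556\right) = 806 \left(\left(- \frac{1}{45}\right) 2 + 1556\right) = 806 \left(- \frac{2}{45} + 1556\right) = 806 \cdot \frac{70018}{45} = \frac{56434508}{45}$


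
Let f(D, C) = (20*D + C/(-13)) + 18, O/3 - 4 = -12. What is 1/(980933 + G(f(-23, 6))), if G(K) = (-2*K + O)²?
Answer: 169/291038541 ≈ 5.8068e-7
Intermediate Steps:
O = -24 (O = 12 + 3*(-12) = 12 - 36 = -24)
f(D, C) = 18 + 20*D - C/13 (f(D, C) = (20*D - C/13) + 18 = 18 + 20*D - C/13)
G(K) = (-24 - 2*K)² (G(K) = (-2*K - 24)² = (-24 - 2*K)²)
1/(980933 + G(f(-23, 6))) = 1/(980933 + 4*(12 + (18 + 20*(-23) - 1/13*6))²) = 1/(980933 + 4*(12 + (18 - 460 - 6/13))²) = 1/(980933 + 4*(12 - 5752/13)²) = 1/(980933 + 4*(-5596/13)²) = 1/(980933 + 4*(31315216/169)) = 1/(980933 + 125260864/169) = 1/(291038541/169) = 169/291038541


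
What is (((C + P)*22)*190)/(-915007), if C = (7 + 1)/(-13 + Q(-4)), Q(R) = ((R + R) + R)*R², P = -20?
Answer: 3434288/37515287 ≈ 0.091544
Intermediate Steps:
Q(R) = 3*R³ (Q(R) = (2*R + R)*R² = (3*R)*R² = 3*R³)
C = -8/205 (C = (7 + 1)/(-13 + 3*(-4)³) = 8/(-13 + 3*(-64)) = 8/(-13 - 192) = 8/(-205) = 8*(-1/205) = -8/205 ≈ -0.039024)
(((C + P)*22)*190)/(-915007) = (((-8/205 - 20)*22)*190)/(-915007) = (-4108/205*22*190)*(-1/915007) = -90376/205*190*(-1/915007) = -3434288/41*(-1/915007) = 3434288/37515287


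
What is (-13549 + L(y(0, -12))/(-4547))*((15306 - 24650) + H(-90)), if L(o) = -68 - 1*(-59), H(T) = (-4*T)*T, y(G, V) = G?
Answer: 2571734880736/4547 ≈ 5.6559e+8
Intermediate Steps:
H(T) = -4*T²
L(o) = -9 (L(o) = -68 + 59 = -9)
(-13549 + L(y(0, -12))/(-4547))*((15306 - 24650) + H(-90)) = (-13549 - 9/(-4547))*((15306 - 24650) - 4*(-90)²) = (-13549 - 9*(-1/4547))*(-9344 - 4*8100) = (-13549 + 9/4547)*(-9344 - 32400) = -61607294/4547*(-41744) = 2571734880736/4547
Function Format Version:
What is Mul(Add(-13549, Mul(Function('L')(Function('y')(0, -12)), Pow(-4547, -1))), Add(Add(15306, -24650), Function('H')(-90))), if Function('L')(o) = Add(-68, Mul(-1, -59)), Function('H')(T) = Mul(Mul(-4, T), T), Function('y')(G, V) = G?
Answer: Rational(2571734880736, 4547) ≈ 5.6559e+8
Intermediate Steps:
Function('H')(T) = Mul(-4, Pow(T, 2))
Function('L')(o) = -9 (Function('L')(o) = Add(-68, 59) = -9)
Mul(Add(-13549, Mul(Function('L')(Function('y')(0, -12)), Pow(-4547, -1))), Add(Add(15306, -24650), Function('H')(-90))) = Mul(Add(-13549, Mul(-9, Pow(-4547, -1))), Add(Add(15306, -24650), Mul(-4, Pow(-90, 2)))) = Mul(Add(-13549, Mul(-9, Rational(-1, 4547))), Add(-9344, Mul(-4, 8100))) = Mul(Add(-13549, Rational(9, 4547)), Add(-9344, -32400)) = Mul(Rational(-61607294, 4547), -41744) = Rational(2571734880736, 4547)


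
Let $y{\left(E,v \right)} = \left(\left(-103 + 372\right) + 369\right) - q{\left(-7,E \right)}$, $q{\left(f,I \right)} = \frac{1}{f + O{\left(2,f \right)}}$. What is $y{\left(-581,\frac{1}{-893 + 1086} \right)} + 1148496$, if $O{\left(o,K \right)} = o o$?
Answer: $\frac{3447403}{3} \approx 1.1491 \cdot 10^{6}$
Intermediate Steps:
$O{\left(o,K \right)} = o^{2}$
$q{\left(f,I \right)} = \frac{1}{4 + f}$ ($q{\left(f,I \right)} = \frac{1}{f + 2^{2}} = \frac{1}{f + 4} = \frac{1}{4 + f}$)
$y{\left(E,v \right)} = \frac{1915}{3}$ ($y{\left(E,v \right)} = \left(\left(-103 + 372\right) + 369\right) - \frac{1}{4 - 7} = \left(269 + 369\right) - \frac{1}{-3} = 638 - - \frac{1}{3} = 638 + \frac{1}{3} = \frac{1915}{3}$)
$y{\left(-581,\frac{1}{-893 + 1086} \right)} + 1148496 = \frac{1915}{3} + 1148496 = \frac{3447403}{3}$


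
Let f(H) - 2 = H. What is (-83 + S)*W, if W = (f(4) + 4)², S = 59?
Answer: -2400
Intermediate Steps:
f(H) = 2 + H
W = 100 (W = ((2 + 4) + 4)² = (6 + 4)² = 10² = 100)
(-83 + S)*W = (-83 + 59)*100 = -24*100 = -2400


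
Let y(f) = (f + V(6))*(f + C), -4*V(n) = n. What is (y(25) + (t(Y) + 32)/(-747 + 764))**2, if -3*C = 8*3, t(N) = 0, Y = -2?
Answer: 186240609/1156 ≈ 1.6111e+5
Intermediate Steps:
V(n) = -n/4
C = -8 (C = -8*3/3 = -1/3*24 = -8)
y(f) = (-8 + f)*(-3/2 + f) (y(f) = (f - 1/4*6)*(f - 8) = (f - 3/2)*(-8 + f) = (-3/2 + f)*(-8 + f) = (-8 + f)*(-3/2 + f))
(y(25) + (t(Y) + 32)/(-747 + 764))**2 = ((12 + 25**2 - 19/2*25) + (0 + 32)/(-747 + 764))**2 = ((12 + 625 - 475/2) + 32/17)**2 = (799/2 + 32*(1/17))**2 = (799/2 + 32/17)**2 = (13647/34)**2 = 186240609/1156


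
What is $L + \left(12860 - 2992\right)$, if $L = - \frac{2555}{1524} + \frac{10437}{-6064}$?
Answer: $\frac{22791019435}{2310384} \approx 9864.6$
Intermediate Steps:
$L = - \frac{7849877}{2310384}$ ($L = \left(-2555\right) \frac{1}{1524} + 10437 \left(- \frac{1}{6064}\right) = - \frac{2555}{1524} - \frac{10437}{6064} = - \frac{7849877}{2310384} \approx -3.3977$)
$L + \left(12860 - 2992\right) = - \frac{7849877}{2310384} + \left(12860 - 2992\right) = - \frac{7849877}{2310384} + 9868 = \frac{22791019435}{2310384}$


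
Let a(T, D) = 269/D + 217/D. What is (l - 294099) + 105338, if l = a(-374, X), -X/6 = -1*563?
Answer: -106272362/563 ≈ -1.8876e+5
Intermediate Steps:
X = 3378 (X = -(-6)*563 = -6*(-563) = 3378)
a(T, D) = 486/D
l = 81/563 (l = 486/3378 = 486*(1/3378) = 81/563 ≈ 0.14387)
(l - 294099) + 105338 = (81/563 - 294099) + 105338 = -165577656/563 + 105338 = -106272362/563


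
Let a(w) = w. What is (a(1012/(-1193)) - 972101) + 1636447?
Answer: 792563766/1193 ≈ 6.6435e+5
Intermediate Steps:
(a(1012/(-1193)) - 972101) + 1636447 = (1012/(-1193) - 972101) + 1636447 = (1012*(-1/1193) - 972101) + 1636447 = (-1012/1193 - 972101) + 1636447 = -1159717505/1193 + 1636447 = 792563766/1193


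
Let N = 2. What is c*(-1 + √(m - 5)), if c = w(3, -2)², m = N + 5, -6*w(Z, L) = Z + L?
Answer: -1/36 + √2/36 ≈ 0.011506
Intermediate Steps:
w(Z, L) = -L/6 - Z/6 (w(Z, L) = -(Z + L)/6 = -(L + Z)/6 = -L/6 - Z/6)
m = 7 (m = 2 + 5 = 7)
c = 1/36 (c = (-⅙*(-2) - ⅙*3)² = (⅓ - ½)² = (-⅙)² = 1/36 ≈ 0.027778)
c*(-1 + √(m - 5)) = (-1 + √(7 - 5))/36 = (-1 + √2)/36 = -1/36 + √2/36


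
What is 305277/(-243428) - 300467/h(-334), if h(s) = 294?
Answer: -36615916157/35783916 ≈ -1023.3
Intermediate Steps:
305277/(-243428) - 300467/h(-334) = 305277/(-243428) - 300467/294 = 305277*(-1/243428) - 300467*1/294 = -305277/243428 - 300467/294 = -36615916157/35783916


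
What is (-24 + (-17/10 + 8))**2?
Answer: 31329/100 ≈ 313.29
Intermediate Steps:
(-24 + (-17/10 + 8))**2 = (-24 + 63/10)**2 = (-177/10)**2 = 31329/100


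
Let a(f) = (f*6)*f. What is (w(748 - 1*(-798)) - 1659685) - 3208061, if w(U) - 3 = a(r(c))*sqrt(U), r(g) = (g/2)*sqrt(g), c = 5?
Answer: -4867743 + 375*sqrt(1546)/2 ≈ -4.8604e+6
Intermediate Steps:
r(g) = g**(3/2)/2 (r(g) = (g*(1/2))*sqrt(g) = (g/2)*sqrt(g) = g**(3/2)/2)
a(f) = 6*f**2 (a(f) = (6*f)*f = 6*f**2)
w(U) = 3 + 375*sqrt(U)/2 (w(U) = 3 + (6*(5**(3/2)/2)**2)*sqrt(U) = 3 + (6*((5*sqrt(5))/2)**2)*sqrt(U) = 3 + (6*(5*sqrt(5)/2)**2)*sqrt(U) = 3 + (6*(125/4))*sqrt(U) = 3 + 375*sqrt(U)/2)
(w(748 - 1*(-798)) - 1659685) - 3208061 = ((3 + 375*sqrt(748 - 1*(-798))/2) - 1659685) - 3208061 = ((3 + 375*sqrt(748 + 798)/2) - 1659685) - 3208061 = ((3 + 375*sqrt(1546)/2) - 1659685) - 3208061 = (-1659682 + 375*sqrt(1546)/2) - 3208061 = -4867743 + 375*sqrt(1546)/2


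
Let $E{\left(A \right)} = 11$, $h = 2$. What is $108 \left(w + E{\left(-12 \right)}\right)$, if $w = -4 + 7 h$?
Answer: $2268$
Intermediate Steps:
$w = 10$ ($w = -4 + 7 \cdot 2 = -4 + 14 = 10$)
$108 \left(w + E{\left(-12 \right)}\right) = 108 \left(10 + 11\right) = 108 \cdot 21 = 2268$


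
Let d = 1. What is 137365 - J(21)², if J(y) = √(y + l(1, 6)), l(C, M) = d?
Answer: 137343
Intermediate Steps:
l(C, M) = 1
J(y) = √(1 + y) (J(y) = √(y + 1) = √(1 + y))
137365 - J(21)² = 137365 - (√(1 + 21))² = 137365 - (√22)² = 137365 - 1*22 = 137365 - 22 = 137343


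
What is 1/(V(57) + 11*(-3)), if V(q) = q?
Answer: 1/24 ≈ 0.041667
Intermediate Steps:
1/(V(57) + 11*(-3)) = 1/(57 + 11*(-3)) = 1/(57 - 33) = 1/24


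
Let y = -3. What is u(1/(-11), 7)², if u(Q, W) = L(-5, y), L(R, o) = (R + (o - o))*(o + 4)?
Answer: 25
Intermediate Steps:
L(R, o) = R*(4 + o) (L(R, o) = (R + 0)*(4 + o) = R*(4 + o))
u(Q, W) = -5 (u(Q, W) = -5*(4 - 3) = -5*1 = -5)
u(1/(-11), 7)² = (-5)² = 25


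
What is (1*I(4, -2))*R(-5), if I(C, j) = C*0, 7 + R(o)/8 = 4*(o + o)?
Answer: 0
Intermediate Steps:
R(o) = -56 + 64*o (R(o) = -56 + 8*(4*(o + o)) = -56 + 8*(4*(2*o)) = -56 + 8*(8*o) = -56 + 64*o)
I(C, j) = 0
(1*I(4, -2))*R(-5) = (1*0)*(-56 + 64*(-5)) = 0*(-56 - 320) = 0*(-376) = 0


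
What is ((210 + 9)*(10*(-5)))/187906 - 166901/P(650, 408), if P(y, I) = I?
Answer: -15683083453/38332824 ≈ -409.13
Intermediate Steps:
((210 + 9)*(10*(-5)))/187906 - 166901/P(650, 408) = ((210 + 9)*(10*(-5)))/187906 - 166901/408 = (219*(-50))*(1/187906) - 166901*1/408 = -10950*1/187906 - 166901/408 = -5475/93953 - 166901/408 = -15683083453/38332824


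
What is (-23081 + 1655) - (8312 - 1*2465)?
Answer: -27273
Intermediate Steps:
(-23081 + 1655) - (8312 - 1*2465) = -21426 - (8312 - 2465) = -21426 - 1*5847 = -21426 - 5847 = -27273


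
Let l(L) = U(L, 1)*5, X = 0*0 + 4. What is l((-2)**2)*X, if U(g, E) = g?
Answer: 80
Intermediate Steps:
X = 4 (X = 0 + 4 = 4)
l(L) = 5*L (l(L) = L*5 = 5*L)
l((-2)**2)*X = (5*(-2)**2)*4 = (5*4)*4 = 20*4 = 80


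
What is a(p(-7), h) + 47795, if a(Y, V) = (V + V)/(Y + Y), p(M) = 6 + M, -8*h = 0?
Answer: 47795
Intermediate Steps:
h = 0 (h = -⅛*0 = 0)
a(Y, V) = V/Y (a(Y, V) = (2*V)/((2*Y)) = (2*V)*(1/(2*Y)) = V/Y)
a(p(-7), h) + 47795 = 0/(6 - 7) + 47795 = 0/(-1) + 47795 = 0*(-1) + 47795 = 0 + 47795 = 47795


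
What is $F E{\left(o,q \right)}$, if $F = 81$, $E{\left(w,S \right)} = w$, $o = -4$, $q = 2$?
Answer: $-324$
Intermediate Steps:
$F E{\left(o,q \right)} = 81 \left(-4\right) = -324$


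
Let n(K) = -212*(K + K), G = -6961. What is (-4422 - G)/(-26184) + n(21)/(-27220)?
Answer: 41007689/178182120 ≈ 0.23014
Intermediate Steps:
n(K) = -424*K
(-4422 - G)/(-26184) + n(21)/(-27220) = (-4422 - 1*(-6961))/(-26184) - 424*21/(-27220) = (-4422 + 6961)*(-1/26184) - 8904*(-1/27220) = 2539*(-1/26184) + 2226/6805 = -2539/26184 + 2226/6805 = 41007689/178182120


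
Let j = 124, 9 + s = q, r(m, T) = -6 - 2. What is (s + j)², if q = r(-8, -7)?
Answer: 11449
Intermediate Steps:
r(m, T) = -8
q = -8
s = -17 (s = -9 - 8 = -17)
(s + j)² = (-17 + 124)² = 107² = 11449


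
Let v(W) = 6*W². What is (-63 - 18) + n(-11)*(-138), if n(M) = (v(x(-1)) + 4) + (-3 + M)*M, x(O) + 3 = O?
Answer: -35133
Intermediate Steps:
x(O) = -3 + O
n(M) = 100 + M*(-3 + M) (n(M) = (6*(-3 - 1)² + 4) + (-3 + M)*M = (6*(-4)² + 4) + M*(-3 + M) = (6*16 + 4) + M*(-3 + M) = (96 + 4) + M*(-3 + M) = 100 + M*(-3 + M))
(-63 - 18) + n(-11)*(-138) = (-63 - 18) + (100 + (-11)² - 3*(-11))*(-138) = -81 + (100 + 121 + 33)*(-138) = -81 + 254*(-138) = -81 - 35052 = -35133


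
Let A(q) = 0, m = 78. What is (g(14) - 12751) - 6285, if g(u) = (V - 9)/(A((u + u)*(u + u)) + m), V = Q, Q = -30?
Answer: -38073/2 ≈ -19037.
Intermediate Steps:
V = -30
g(u) = -½ (g(u) = (-30 - 9)/(0 + 78) = -39/78 = -39*1/78 = -½)
(g(14) - 12751) - 6285 = (-½ - 12751) - 6285 = -25503/2 - 6285 = -38073/2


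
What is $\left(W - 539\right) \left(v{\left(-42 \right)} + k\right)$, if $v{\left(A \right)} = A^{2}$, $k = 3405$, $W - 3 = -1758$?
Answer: $-11857686$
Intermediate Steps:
$W = -1755$ ($W = 3 - 1758 = -1755$)
$\left(W - 539\right) \left(v{\left(-42 \right)} + k\right) = \left(-1755 - 539\right) \left(\left(-42\right)^{2} + 3405\right) = - 2294 \left(1764 + 3405\right) = \left(-2294\right) 5169 = -11857686$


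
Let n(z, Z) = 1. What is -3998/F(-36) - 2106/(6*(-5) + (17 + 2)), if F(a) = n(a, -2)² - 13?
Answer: 34625/66 ≈ 524.62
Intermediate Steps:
F(a) = -12 (F(a) = 1² - 13 = 1 - 13 = -12)
-3998/F(-36) - 2106/(6*(-5) + (17 + 2)) = -3998/(-12) - 2106/(6*(-5) + (17 + 2)) = -3998*(-1/12) - 2106/(-30 + 19) = 1999/6 - 2106/(-11) = 1999/6 - 2106*(-1/11) = 1999/6 + 2106/11 = 34625/66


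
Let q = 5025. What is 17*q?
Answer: 85425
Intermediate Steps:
17*q = 17*5025 = 85425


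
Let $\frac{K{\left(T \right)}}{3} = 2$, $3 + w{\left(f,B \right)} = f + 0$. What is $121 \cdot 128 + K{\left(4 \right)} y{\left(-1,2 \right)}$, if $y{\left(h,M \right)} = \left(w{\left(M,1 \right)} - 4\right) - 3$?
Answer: $15440$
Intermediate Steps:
$w{\left(f,B \right)} = -3 + f$ ($w{\left(f,B \right)} = -3 + \left(f + 0\right) = -3 + f$)
$K{\left(T \right)} = 6$ ($K{\left(T \right)} = 3 \cdot 2 = 6$)
$y{\left(h,M \right)} = -10 + M$ ($y{\left(h,M \right)} = \left(\left(-3 + M\right) - 4\right) - 3 = \left(-7 + M\right) - 3 = -10 + M$)
$121 \cdot 128 + K{\left(4 \right)} y{\left(-1,2 \right)} = 121 \cdot 128 + 6 \left(-10 + 2\right) = 15488 + 6 \left(-8\right) = 15488 - 48 = 15440$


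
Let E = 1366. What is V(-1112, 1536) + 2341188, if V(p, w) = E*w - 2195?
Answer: 4437169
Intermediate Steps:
V(p, w) = -2195 + 1366*w (V(p, w) = 1366*w - 2195 = -2195 + 1366*w)
V(-1112, 1536) + 2341188 = (-2195 + 1366*1536) + 2341188 = (-2195 + 2098176) + 2341188 = 2095981 + 2341188 = 4437169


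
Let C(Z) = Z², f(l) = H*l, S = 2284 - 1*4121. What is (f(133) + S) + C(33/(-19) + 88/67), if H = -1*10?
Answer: -5131924822/1620529 ≈ -3166.8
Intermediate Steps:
H = -10
S = -1837 (S = 2284 - 4121 = -1837)
f(l) = -10*l
(f(133) + S) + C(33/(-19) + 88/67) = (-10*133 - 1837) + (33/(-19) + 88/67)² = (-1330 - 1837) + (33*(-1/19) + 88*(1/67))² = -3167 + (-33/19 + 88/67)² = -3167 + (-539/1273)² = -3167 + 290521/1620529 = -5131924822/1620529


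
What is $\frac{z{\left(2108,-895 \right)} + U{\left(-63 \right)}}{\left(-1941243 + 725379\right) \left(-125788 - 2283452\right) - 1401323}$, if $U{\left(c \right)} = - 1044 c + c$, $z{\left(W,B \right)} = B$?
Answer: $\frac{64814}{2929306782037} \approx 2.2126 \cdot 10^{-8}$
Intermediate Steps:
$U{\left(c \right)} = - 1043 c$
$\frac{z{\left(2108,-895 \right)} + U{\left(-63 \right)}}{\left(-1941243 + 725379\right) \left(-125788 - 2283452\right) - 1401323} = \frac{-895 - -65709}{\left(-1941243 + 725379\right) \left(-125788 - 2283452\right) - 1401323} = \frac{-895 + 65709}{\left(-1215864\right) \left(-2409240\right) - 1401323} = \frac{64814}{2929308183360 - 1401323} = \frac{64814}{2929306782037}$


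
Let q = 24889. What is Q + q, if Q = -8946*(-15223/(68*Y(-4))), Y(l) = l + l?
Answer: -61322671/272 ≈ -2.2545e+5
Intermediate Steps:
Y(l) = 2*l
Q = -68092479/272 (Q = -8946/(((-6*34)*(2*(-4)))/45669) = -8946/(-204*(-8)*(1/45669)) = -8946/(1632*(1/45669)) = -8946/544/15223 = -8946*15223/544 = -68092479/272 ≈ -2.5034e+5)
Q + q = -68092479/272 + 24889 = -61322671/272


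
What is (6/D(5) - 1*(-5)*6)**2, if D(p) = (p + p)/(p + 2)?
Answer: 29241/25 ≈ 1169.6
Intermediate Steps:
D(p) = 2*p/(2 + p) (D(p) = (2*p)/(2 + p) = 2*p/(2 + p))
(6/D(5) - 1*(-5)*6)**2 = (6/(2*5/(2 + 5)) - 1*(-5)*6)**2 = (6/(2*5/7) + 5*6)**2 = (6/(2*5*(1/7)) + 30)**2 = (6/(10/7) + 30)**2 = ((7/10)*6 + 30)**2 = (21/5 + 30)**2 = (171/5)**2 = 29241/25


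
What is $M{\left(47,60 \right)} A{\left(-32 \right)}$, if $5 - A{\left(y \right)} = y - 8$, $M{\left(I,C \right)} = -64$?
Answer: $-2880$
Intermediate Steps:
$A{\left(y \right)} = 13 - y$ ($A{\left(y \right)} = 5 - \left(y - 8\right) = 5 - \left(-8 + y\right) = 13 - y$)
$M{\left(47,60 \right)} A{\left(-32 \right)} = - 64 \left(13 - -32\right) = - 64 \left(13 + 32\right) = \left(-64\right) 45 = -2880$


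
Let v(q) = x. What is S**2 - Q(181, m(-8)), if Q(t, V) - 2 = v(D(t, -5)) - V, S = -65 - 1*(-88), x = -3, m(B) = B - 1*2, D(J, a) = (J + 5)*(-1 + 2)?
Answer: 520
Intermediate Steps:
D(J, a) = 5 + J (D(J, a) = (5 + J)*1 = 5 + J)
m(B) = -2 + B (m(B) = B - 2 = -2 + B)
v(q) = -3
S = 23 (S = -65 + 88 = 23)
Q(t, V) = -1 - V (Q(t, V) = 2 + (-3 - V) = -1 - V)
S**2 - Q(181, m(-8)) = 23**2 - (-1 - (-2 - 8)) = 529 - (-1 - 1*(-10)) = 529 - (-1 + 10) = 529 - 1*9 = 529 - 9 = 520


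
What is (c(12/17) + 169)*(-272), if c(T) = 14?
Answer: -49776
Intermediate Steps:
(c(12/17) + 169)*(-272) = (14 + 169)*(-272) = 183*(-272) = -49776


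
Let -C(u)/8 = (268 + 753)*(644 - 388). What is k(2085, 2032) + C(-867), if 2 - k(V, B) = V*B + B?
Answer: -6329758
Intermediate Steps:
C(u) = -2091008 (C(u) = -8*(268 + 753)*(644 - 388) = -8168*256 = -8*261376 = -2091008)
k(V, B) = 2 - B - B*V (k(V, B) = 2 - (V*B + B) = 2 - (B*V + B) = 2 - (B + B*V) = 2 + (-B - B*V) = 2 - B - B*V)
k(2085, 2032) + C(-867) = (2 - 1*2032 - 1*2032*2085) - 2091008 = (2 - 2032 - 4236720) - 2091008 = -4238750 - 2091008 = -6329758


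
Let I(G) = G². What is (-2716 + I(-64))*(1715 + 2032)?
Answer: 5170860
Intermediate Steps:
(-2716 + I(-64))*(1715 + 2032) = (-2716 + (-64)²)*(1715 + 2032) = (-2716 + 4096)*3747 = 1380*3747 = 5170860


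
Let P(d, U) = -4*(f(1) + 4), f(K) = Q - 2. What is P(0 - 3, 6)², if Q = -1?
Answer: 16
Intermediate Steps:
f(K) = -3 (f(K) = -1 - 2 = -3)
P(d, U) = -4 (P(d, U) = -4*(-3 + 4) = -4*1 = -4)
P(0 - 3, 6)² = (-4)² = 16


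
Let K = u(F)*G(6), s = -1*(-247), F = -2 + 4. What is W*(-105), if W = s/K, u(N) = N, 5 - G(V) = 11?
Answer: 8645/4 ≈ 2161.3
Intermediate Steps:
G(V) = -6 (G(V) = 5 - 1*11 = 5 - 11 = -6)
F = 2
s = 247
K = -12 (K = 2*(-6) = -12)
W = -247/12 (W = 247/(-12) = 247*(-1/12) = -247/12 ≈ -20.583)
W*(-105) = -247/12*(-105) = 8645/4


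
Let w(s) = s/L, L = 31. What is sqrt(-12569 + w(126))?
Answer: I*sqrt(12074903)/31 ≈ 112.09*I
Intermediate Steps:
w(s) = s/31
sqrt(-12569 + w(126)) = sqrt(-12569 + (1/31)*126) = sqrt(-12569 + 126/31) = sqrt(-389513/31) = I*sqrt(12074903)/31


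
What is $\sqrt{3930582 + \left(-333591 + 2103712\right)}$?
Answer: $\sqrt{5700703} \approx 2387.6$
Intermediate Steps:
$\sqrt{3930582 + \left(-333591 + 2103712\right)} = \sqrt{3930582 + 1770121} = \sqrt{5700703}$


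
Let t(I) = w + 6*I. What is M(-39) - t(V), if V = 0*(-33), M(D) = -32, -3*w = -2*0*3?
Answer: -32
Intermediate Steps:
w = 0 (w = -(-2*0)*3/3 = -0*3 = -1/3*0 = 0)
V = 0
t(I) = 6*I (t(I) = 0 + 6*I = 6*I)
M(-39) - t(V) = -32 - 6*0 = -32 - 1*0 = -32 + 0 = -32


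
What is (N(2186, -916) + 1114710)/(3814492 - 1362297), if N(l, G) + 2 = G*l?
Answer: -887668/2452195 ≈ -0.36199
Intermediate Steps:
N(l, G) = -2 + G*l
(N(2186, -916) + 1114710)/(3814492 - 1362297) = ((-2 - 916*2186) + 1114710)/(3814492 - 1362297) = ((-2 - 2002376) + 1114710)/2452195 = (-2002378 + 1114710)*(1/2452195) = -887668*1/2452195 = -887668/2452195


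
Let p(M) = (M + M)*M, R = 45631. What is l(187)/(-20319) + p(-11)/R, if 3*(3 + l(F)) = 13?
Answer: 14569070/2781528867 ≈ 0.0052378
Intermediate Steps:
p(M) = 2*M**2 (p(M) = (2*M)*M = 2*M**2)
l(F) = 4/3 (l(F) = -3 + (1/3)*13 = -3 + 13/3 = 4/3)
l(187)/(-20319) + p(-11)/R = (4/3)/(-20319) + (2*(-11)**2)/45631 = (4/3)*(-1/20319) + (2*121)*(1/45631) = -4/60957 + 242*(1/45631) = -4/60957 + 242/45631 = 14569070/2781528867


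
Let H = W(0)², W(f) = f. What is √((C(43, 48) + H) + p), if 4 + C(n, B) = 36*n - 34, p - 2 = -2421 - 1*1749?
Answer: I*√2658 ≈ 51.556*I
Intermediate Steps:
p = -4168 (p = 2 + (-2421 - 1*1749) = 2 + (-2421 - 1749) = 2 - 4170 = -4168)
C(n, B) = -38 + 36*n (C(n, B) = -4 + (36*n - 34) = -4 + (-34 + 36*n) = -38 + 36*n)
H = 0 (H = 0² = 0)
√((C(43, 48) + H) + p) = √(((-38 + 36*43) + 0) - 4168) = √(((-38 + 1548) + 0) - 4168) = √((1510 + 0) - 4168) = √(1510 - 4168) = √(-2658) = I*√2658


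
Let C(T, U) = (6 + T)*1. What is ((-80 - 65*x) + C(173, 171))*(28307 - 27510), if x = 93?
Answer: -4738962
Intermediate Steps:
C(T, U) = 6 + T
((-80 - 65*x) + C(173, 171))*(28307 - 27510) = ((-80 - 65*93) + (6 + 173))*(28307 - 27510) = ((-80 - 6045) + 179)*797 = (-6125 + 179)*797 = -5946*797 = -4738962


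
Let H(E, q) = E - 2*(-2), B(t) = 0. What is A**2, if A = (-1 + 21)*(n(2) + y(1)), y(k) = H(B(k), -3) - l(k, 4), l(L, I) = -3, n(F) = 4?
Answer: 48400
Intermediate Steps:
H(E, q) = 4 + E (H(E, q) = E + 4 = 4 + E)
y(k) = 7 (y(k) = (4 + 0) - 1*(-3) = 4 + 3 = 7)
A = 220 (A = (-1 + 21)*(4 + 7) = 20*11 = 220)
A**2 = 220**2 = 48400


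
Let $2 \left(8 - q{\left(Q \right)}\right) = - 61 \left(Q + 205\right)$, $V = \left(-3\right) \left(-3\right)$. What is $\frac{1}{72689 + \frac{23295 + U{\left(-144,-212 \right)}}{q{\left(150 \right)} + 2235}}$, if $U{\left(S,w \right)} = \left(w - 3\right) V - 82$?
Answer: $\frac{26141}{1900205705} \approx 1.3757 \cdot 10^{-5}$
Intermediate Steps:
$V = 9$
$q{\left(Q \right)} = \frac{12521}{2} + \frac{61 Q}{2}$ ($q{\left(Q \right)} = 8 - \frac{\left(-61\right) \left(Q + 205\right)}{2} = 8 - \frac{\left(-61\right) \left(205 + Q\right)}{2} = 8 - \frac{-12505 - 61 Q}{2} = 8 + \left(\frac{12505}{2} + \frac{61 Q}{2}\right) = \frac{12521}{2} + \frac{61 Q}{2}$)
$U{\left(S,w \right)} = -109 + 9 w$ ($U{\left(S,w \right)} = \left(w - 3\right) 9 - 82 = \left(-3 + w\right) 9 - 82 = \left(-27 + 9 w\right) - 82 = -109 + 9 w$)
$\frac{1}{72689 + \frac{23295 + U{\left(-144,-212 \right)}}{q{\left(150 \right)} + 2235}} = \frac{1}{72689 + \frac{23295 + \left(-109 + 9 \left(-212\right)\right)}{\left(\frac{12521}{2} + \frac{61}{2} \cdot 150\right) + 2235}} = \frac{1}{72689 + \frac{23295 - 2017}{\left(\frac{12521}{2} + 4575\right) + 2235}} = \frac{1}{72689 + \frac{23295 - 2017}{\frac{21671}{2} + 2235}} = \frac{1}{72689 + \frac{21278}{\frac{26141}{2}}} = \frac{1}{72689 + 21278 \cdot \frac{2}{26141}} = \frac{1}{72689 + \frac{42556}{26141}} = \frac{1}{\frac{1900205705}{26141}} = \frac{26141}{1900205705}$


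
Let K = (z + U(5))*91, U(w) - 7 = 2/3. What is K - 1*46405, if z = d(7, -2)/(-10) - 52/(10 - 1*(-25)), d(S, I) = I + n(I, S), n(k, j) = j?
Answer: -1376641/30 ≈ -45888.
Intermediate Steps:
d(S, I) = I + S
U(w) = 23/3 (U(w) = 7 + 2/3 = 7 + 2*(⅓) = 7 + ⅔ = 23/3)
z = -139/70 (z = (-2 + 7)/(-10) - 52/(10 - 1*(-25)) = 5*(-⅒) - 52/(10 + 25) = -½ - 52/35 = -139/70 ≈ -1.9857)
K = 15509/30 (K = (-139/70 + 23/3)*91 = (1193/210)*91 = 15509/30 ≈ 516.97)
K - 1*46405 = 15509/30 - 1*46405 = 15509/30 - 46405 = -1376641/30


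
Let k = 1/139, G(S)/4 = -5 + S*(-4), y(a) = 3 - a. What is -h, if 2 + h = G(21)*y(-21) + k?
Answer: 1187893/139 ≈ 8546.0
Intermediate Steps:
G(S) = -20 - 16*S (G(S) = 4*(-5 + S*(-4)) = 4*(-5 - 4*S) = -20 - 16*S)
k = 1/139 ≈ 0.0071942
h = -1187893/139 (h = -2 + ((-20 - 16*21)*(3 - 1*(-21)) + 1/139) = -2 + ((-20 - 336)*(3 + 21) + 1/139) = -2 + (-356*24 + 1/139) = -2 + (-8544 + 1/139) = -2 - 1187615/139 = -1187893/139 ≈ -8546.0)
-h = -1*(-1187893/139) = 1187893/139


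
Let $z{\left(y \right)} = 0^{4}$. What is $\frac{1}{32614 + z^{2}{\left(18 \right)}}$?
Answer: $\frac{1}{32614} \approx 3.0662 \cdot 10^{-5}$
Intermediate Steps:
$z{\left(y \right)} = 0$
$\frac{1}{32614 + z^{2}{\left(18 \right)}} = \frac{1}{32614 + 0^{2}} = \frac{1}{32614 + 0} = \frac{1}{32614}$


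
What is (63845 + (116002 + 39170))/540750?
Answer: 219017/540750 ≈ 0.40502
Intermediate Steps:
(63845 + (116002 + 39170))/540750 = (63845 + 155172)*(1/540750) = 219017*(1/540750) = 219017/540750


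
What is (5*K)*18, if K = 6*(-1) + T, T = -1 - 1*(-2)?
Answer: -450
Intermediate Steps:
T = 1 (T = -1 + 2 = 1)
K = -5 (K = 6*(-1) + 1 = -6 + 1 = -5)
(5*K)*18 = (5*(-5))*18 = -25*18 = -450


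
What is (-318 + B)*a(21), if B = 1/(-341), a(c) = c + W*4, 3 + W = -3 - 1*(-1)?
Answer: -108439/341 ≈ -318.00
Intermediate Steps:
W = -5 (W = -3 + (-3 - 1*(-1)) = -3 + (-3 + 1) = -3 - 2 = -5)
a(c) = -20 + c (a(c) = c - 5*4 = c - 20 = -20 + c)
B = -1/341 ≈ -0.0029326
(-318 + B)*a(21) = (-318 - 1/341)*(-20 + 21) = -108439/341*1 = -108439/341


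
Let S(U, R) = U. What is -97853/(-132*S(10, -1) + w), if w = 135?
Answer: 97853/1185 ≈ 82.576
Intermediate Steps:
-97853/(-132*S(10, -1) + w) = -97853/(-132*10 + 135) = -97853/(-1320 + 135) = -97853/(-1185) = -97853*(-1/1185) = 97853/1185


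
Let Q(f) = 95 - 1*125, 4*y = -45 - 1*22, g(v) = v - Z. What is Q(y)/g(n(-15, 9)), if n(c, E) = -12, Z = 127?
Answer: 30/139 ≈ 0.21583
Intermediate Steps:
g(v) = -127 + v (g(v) = v - 1*127 = v - 127 = -127 + v)
y = -67/4 (y = (-45 - 1*22)/4 = (-45 - 22)/4 = (¼)*(-67) = -67/4 ≈ -16.750)
Q(f) = -30 (Q(f) = 95 - 125 = -30)
Q(y)/g(n(-15, 9)) = -30/(-127 - 12) = -30/(-139) = -30*(-1/139) = 30/139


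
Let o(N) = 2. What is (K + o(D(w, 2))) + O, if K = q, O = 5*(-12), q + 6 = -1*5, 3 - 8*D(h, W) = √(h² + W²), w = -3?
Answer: -69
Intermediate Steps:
D(h, W) = 3/8 - √(W² + h²)/8 (D(h, W) = 3/8 - √(h² + W²)/8 = 3/8 - √(W² + h²)/8)
q = -11 (q = -6 - 1*5 = -6 - 5 = -11)
O = -60
K = -11
(K + o(D(w, 2))) + O = (-11 + 2) - 60 = -9 - 60 = -69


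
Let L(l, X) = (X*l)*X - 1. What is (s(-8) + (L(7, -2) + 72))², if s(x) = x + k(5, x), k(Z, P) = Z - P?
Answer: 10816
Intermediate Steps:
L(l, X) = -1 + l*X² (L(l, X) = l*X² - 1 = -1 + l*X²)
s(x) = 5 (s(x) = x + (5 - x) = 5)
(s(-8) + (L(7, -2) + 72))² = (5 + ((-1 + 7*(-2)²) + 72))² = (5 + ((-1 + 7*4) + 72))² = (5 + ((-1 + 28) + 72))² = (5 + (27 + 72))² = (5 + 99)² = 104² = 10816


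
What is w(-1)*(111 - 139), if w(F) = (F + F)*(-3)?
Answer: -168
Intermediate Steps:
w(F) = -6*F (w(F) = (2*F)*(-3) = -6*F)
w(-1)*(111 - 139) = (-6*(-1))*(111 - 139) = 6*(-28) = -168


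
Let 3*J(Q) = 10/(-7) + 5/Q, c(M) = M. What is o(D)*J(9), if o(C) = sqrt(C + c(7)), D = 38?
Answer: -55*sqrt(5)/63 ≈ -1.9521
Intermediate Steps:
J(Q) = -10/21 + 5/(3*Q) (J(Q) = (10/(-7) + 5/Q)/3 = (10*(-1/7) + 5/Q)/3 = (-10/7 + 5/Q)/3 = -10/21 + 5/(3*Q))
o(C) = sqrt(7 + C) (o(C) = sqrt(C + 7) = sqrt(7 + C))
o(D)*J(9) = sqrt(7 + 38)*((5/21)*(7 - 2*9)/9) = sqrt(45)*((5/21)*(1/9)*(7 - 18)) = (3*sqrt(5))*((5/21)*(1/9)*(-11)) = (3*sqrt(5))*(-55/189) = -55*sqrt(5)/63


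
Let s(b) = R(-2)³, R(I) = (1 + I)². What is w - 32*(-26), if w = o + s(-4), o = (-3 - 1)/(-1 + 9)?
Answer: 1665/2 ≈ 832.50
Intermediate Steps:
o = -½ (o = -4/8 = -4*⅛ = -½ ≈ -0.50000)
s(b) = 1 (s(b) = ((1 - 2)²)³ = ((-1)²)³ = 1³ = 1)
w = ½ (w = -½ + 1 = ½ ≈ 0.50000)
w - 32*(-26) = ½ - 32*(-26) = ½ + 832 = 1665/2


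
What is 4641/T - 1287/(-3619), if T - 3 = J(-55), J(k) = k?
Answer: -116985/1316 ≈ -88.894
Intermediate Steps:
T = -52 (T = 3 - 55 = -52)
4641/T - 1287/(-3619) = 4641/(-52) - 1287/(-3619) = 4641*(-1/52) - 1287*(-1/3619) = -357/4 + 117/329 = -116985/1316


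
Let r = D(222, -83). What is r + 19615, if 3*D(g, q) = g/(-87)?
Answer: 1706431/87 ≈ 19614.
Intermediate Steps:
D(g, q) = -g/261 (D(g, q) = (g/(-87))/3 = (g*(-1/87))/3 = (-g/87)/3 = -g/261)
r = -74/87 (r = -1/261*222 = -74/87 ≈ -0.85057)
r + 19615 = -74/87 + 19615 = 1706431/87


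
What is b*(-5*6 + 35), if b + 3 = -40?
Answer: -215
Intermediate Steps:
b = -43 (b = -3 - 40 = -43)
b*(-5*6 + 35) = -43*(-5*6 + 35) = -43*(-30 + 35) = -43*5 = -215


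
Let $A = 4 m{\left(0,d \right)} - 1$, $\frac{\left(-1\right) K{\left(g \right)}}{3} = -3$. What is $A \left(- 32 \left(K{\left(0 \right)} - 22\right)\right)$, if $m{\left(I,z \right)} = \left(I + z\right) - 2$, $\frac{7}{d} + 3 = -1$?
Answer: $-6656$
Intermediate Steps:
$d = - \frac{7}{4}$ ($d = \frac{7}{-3 - 1} = \frac{7}{-4} = 7 \left(- \frac{1}{4}\right) = - \frac{7}{4} \approx -1.75$)
$m{\left(I,z \right)} = -2 + I + z$
$K{\left(g \right)} = 9$ ($K{\left(g \right)} = \left(-3\right) \left(-3\right) = 9$)
$A = -16$ ($A = 4 \left(-2 + 0 - \frac{7}{4}\right) - 1 = 4 \left(- \frac{15}{4}\right) - 1 = -15 - 1 = -16$)
$A \left(- 32 \left(K{\left(0 \right)} - 22\right)\right) = - 16 \left(- 32 \left(9 - 22\right)\right) = - 16 \left(\left(-32\right) \left(-13\right)\right) = \left(-16\right) 416 = -6656$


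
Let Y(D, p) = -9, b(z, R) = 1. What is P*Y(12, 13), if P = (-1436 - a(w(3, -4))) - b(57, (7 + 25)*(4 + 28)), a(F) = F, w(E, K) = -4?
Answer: 12897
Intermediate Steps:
P = -1433 (P = (-1436 - 1*(-4)) - 1*1 = (-1436 + 4) - 1 = -1432 - 1 = -1433)
P*Y(12, 13) = -1433*(-9) = 12897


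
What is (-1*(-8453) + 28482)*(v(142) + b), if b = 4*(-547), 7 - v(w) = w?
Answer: -85800005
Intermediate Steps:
v(w) = 7 - w
b = -2188
(-1*(-8453) + 28482)*(v(142) + b) = (-1*(-8453) + 28482)*((7 - 1*142) - 2188) = (8453 + 28482)*((7 - 142) - 2188) = 36935*(-135 - 2188) = 36935*(-2323) = -85800005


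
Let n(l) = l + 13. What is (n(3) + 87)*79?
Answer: 8137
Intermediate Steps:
n(l) = 13 + l
(n(3) + 87)*79 = ((13 + 3) + 87)*79 = (16 + 87)*79 = 103*79 = 8137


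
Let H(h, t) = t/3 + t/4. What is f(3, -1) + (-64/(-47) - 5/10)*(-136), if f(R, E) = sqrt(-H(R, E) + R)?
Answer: -5508/47 + sqrt(129)/6 ≈ -115.30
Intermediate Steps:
H(h, t) = 7*t/12 (H(h, t) = t*(1/3) + t*(1/4) = t/3 + t/4 = 7*t/12)
f(R, E) = sqrt(R - 7*E/12) (f(R, E) = sqrt(-7*E/12 + R) = sqrt(R - 7*E/12))
f(3, -1) + (-64/(-47) - 5/10)*(-136) = sqrt(-21*(-1) + 36*3)/6 + (-64/(-47) - 5/10)*(-136) = sqrt(21 + 108)/6 + (-64*(-1/47) - 5*1/10)*(-136) = sqrt(129)/6 + (64/47 - 1/2)*(-136) = sqrt(129)/6 + (81/94)*(-136) = sqrt(129)/6 - 5508/47 = -5508/47 + sqrt(129)/6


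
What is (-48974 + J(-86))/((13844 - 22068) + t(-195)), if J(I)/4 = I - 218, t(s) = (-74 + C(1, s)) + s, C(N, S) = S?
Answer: 8365/1448 ≈ 5.7769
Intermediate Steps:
t(s) = -74 + 2*s (t(s) = (-74 + s) + s = -74 + 2*s)
J(I) = -872 + 4*I (J(I) = 4*(I - 218) = 4*(-218 + I) = -872 + 4*I)
(-48974 + J(-86))/((13844 - 22068) + t(-195)) = (-48974 + (-872 + 4*(-86)))/((13844 - 22068) + (-74 + 2*(-195))) = (-48974 + (-872 - 344))/(-8224 + (-74 - 390)) = (-48974 - 1216)/(-8224 - 464) = -50190/(-8688) = -50190*(-1/8688) = 8365/1448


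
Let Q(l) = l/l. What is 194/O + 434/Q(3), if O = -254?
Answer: 55021/127 ≈ 433.24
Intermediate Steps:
Q(l) = 1
194/O + 434/Q(3) = 194/(-254) + 434/1 = 194*(-1/254) + 434*1 = -97/127 + 434 = 55021/127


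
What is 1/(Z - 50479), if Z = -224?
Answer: -1/50703 ≈ -1.9723e-5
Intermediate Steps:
1/(Z - 50479) = 1/(-224 - 50479) = 1/(-50703) = -1/50703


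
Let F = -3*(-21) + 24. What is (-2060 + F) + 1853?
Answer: -120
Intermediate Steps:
F = 87 (F = 63 + 24 = 87)
(-2060 + F) + 1853 = (-2060 + 87) + 1853 = -1973 + 1853 = -120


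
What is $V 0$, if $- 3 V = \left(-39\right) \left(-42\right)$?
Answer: $0$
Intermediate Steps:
$V = -546$ ($V = - \frac{\left(-39\right) \left(-42\right)}{3} = \left(- \frac{1}{3}\right) 1638 = -546$)
$V 0 = \left(-546\right) 0 = 0$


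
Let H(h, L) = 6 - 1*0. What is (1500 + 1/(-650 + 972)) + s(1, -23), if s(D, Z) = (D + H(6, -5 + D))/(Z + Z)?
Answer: 241476/161 ≈ 1499.9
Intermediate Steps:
H(h, L) = 6 (H(h, L) = 6 + 0 = 6)
s(D, Z) = (6 + D)/(2*Z) (s(D, Z) = (D + 6)/(Z + Z) = (6 + D)/((2*Z)) = (6 + D)*(1/(2*Z)) = (6 + D)/(2*Z))
(1500 + 1/(-650 + 972)) + s(1, -23) = (1500 + 1/(-650 + 972)) + (½)*(6 + 1)/(-23) = (1500 + 1/322) + (½)*(-1/23)*7 = (1500 + 1/322) - 7/46 = 483001/322 - 7/46 = 241476/161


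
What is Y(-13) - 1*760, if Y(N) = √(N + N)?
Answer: -760 + I*√26 ≈ -760.0 + 5.099*I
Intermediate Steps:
Y(N) = √2*√N (Y(N) = √(2*N) = √2*√N)
Y(-13) - 1*760 = √2*√(-13) - 1*760 = √2*(I*√13) - 760 = I*√26 - 760 = -760 + I*√26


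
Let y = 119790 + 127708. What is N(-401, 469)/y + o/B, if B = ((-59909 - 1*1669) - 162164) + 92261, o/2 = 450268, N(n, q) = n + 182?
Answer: -31844236181/4648754934 ≈ -6.8501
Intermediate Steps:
N(n, q) = 182 + n
y = 247498
o = 900536 (o = 2*450268 = 900536)
B = -131481 (B = ((-59909 - 1669) - 162164) + 92261 = (-61578 - 162164) + 92261 = -223742 + 92261 = -131481)
N(-401, 469)/y + o/B = (182 - 401)/247498 + 900536/(-131481) = -219*1/247498 + 900536*(-1/131481) = -219/247498 - 128648/18783 = -31844236181/4648754934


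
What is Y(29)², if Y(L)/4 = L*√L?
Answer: 390224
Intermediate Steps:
Y(L) = 4*L^(3/2) (Y(L) = 4*(L*√L) = 4*L^(3/2))
Y(29)² = (4*29^(3/2))² = (4*(29*√29))² = (116*√29)² = 390224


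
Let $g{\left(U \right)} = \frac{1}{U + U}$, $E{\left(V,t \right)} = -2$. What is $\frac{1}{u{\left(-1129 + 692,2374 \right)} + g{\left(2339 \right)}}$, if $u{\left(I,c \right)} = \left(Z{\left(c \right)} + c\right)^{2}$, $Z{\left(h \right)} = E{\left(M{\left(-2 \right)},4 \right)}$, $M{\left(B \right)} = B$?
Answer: $\frac{4678}{26320224353} \approx 1.7773 \cdot 10^{-7}$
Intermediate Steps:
$g{\left(U \right)} = \frac{1}{2 U}$
$Z{\left(h \right)} = -2$
$u{\left(I,c \right)} = \left(-2 + c\right)^{2}$
$\frac{1}{u{\left(-1129 + 692,2374 \right)} + g{\left(2339 \right)}} = \frac{1}{\left(-2 + 2374\right)^{2} + \frac{1}{2 \cdot 2339}} = \frac{1}{2372^{2} + \frac{1}{2} \cdot \frac{1}{2339}} = \frac{1}{5626384 + \frac{1}{4678}} = \frac{1}{\frac{26320224353}{4678}} = \frac{4678}{26320224353}$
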